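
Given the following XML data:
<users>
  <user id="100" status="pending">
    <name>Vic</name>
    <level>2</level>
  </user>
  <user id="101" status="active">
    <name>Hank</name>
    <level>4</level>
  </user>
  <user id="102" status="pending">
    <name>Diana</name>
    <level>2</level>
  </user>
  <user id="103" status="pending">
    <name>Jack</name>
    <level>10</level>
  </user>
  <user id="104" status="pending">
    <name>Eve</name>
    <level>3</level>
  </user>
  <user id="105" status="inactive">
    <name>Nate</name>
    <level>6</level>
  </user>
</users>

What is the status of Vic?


Finding user with name = Vic
user id="100" status="pending"

ANSWER: pending


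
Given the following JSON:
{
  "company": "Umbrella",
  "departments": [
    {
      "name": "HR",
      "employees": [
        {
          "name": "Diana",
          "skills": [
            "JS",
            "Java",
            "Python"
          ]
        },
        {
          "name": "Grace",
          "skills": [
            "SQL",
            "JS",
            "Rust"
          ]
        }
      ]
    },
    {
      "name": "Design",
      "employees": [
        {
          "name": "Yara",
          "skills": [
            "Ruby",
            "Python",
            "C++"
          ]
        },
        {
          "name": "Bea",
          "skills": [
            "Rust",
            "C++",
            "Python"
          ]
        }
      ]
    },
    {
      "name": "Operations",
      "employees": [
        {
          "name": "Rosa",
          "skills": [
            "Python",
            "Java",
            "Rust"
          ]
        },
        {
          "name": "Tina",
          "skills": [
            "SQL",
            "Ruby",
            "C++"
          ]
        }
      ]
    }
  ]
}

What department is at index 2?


Path: departments[2].name
Value: Operations

ANSWER: Operations


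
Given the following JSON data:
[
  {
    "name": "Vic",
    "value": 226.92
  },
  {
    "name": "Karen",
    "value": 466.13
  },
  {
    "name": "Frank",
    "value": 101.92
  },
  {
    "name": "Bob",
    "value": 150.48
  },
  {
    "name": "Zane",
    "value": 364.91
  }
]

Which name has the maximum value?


Comparing values:
  Vic: 226.92
  Karen: 466.13
  Frank: 101.92
  Bob: 150.48
  Zane: 364.91
Maximum: Karen (466.13)

ANSWER: Karen


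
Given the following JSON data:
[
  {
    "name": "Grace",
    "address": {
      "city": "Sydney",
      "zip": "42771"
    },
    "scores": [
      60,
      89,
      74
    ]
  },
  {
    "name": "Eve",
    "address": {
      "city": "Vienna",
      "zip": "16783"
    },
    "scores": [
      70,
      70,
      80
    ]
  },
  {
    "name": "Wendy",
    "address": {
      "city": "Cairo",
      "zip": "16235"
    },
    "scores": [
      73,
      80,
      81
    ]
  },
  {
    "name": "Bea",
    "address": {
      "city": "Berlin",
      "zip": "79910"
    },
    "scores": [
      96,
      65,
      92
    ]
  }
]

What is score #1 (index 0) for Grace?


Path: records[0].scores[0]
Value: 60

ANSWER: 60


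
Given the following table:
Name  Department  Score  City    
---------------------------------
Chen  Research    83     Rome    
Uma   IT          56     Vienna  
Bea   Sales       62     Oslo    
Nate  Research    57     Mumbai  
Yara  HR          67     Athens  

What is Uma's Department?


Row 2: Uma
Department = IT

ANSWER: IT


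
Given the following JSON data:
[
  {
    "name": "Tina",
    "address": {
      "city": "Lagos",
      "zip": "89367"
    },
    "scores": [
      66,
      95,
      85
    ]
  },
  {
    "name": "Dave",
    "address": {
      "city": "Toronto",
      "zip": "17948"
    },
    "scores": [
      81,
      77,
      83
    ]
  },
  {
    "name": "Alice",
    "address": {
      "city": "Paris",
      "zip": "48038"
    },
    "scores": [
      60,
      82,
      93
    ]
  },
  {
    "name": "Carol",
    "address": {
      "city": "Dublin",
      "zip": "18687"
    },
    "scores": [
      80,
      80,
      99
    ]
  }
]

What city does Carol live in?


Path: records[3].address.city
Value: Dublin

ANSWER: Dublin


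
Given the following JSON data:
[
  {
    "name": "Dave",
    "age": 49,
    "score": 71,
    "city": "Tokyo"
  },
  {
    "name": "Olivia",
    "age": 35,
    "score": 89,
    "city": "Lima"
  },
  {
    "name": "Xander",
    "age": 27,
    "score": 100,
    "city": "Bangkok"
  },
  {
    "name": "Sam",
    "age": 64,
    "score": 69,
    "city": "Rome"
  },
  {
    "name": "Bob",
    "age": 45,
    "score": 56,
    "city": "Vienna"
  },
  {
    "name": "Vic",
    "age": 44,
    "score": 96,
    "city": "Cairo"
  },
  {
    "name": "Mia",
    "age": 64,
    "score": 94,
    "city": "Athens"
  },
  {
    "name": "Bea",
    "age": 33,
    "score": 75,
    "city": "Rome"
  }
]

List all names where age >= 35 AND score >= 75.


Checking both conditions:
  Dave (age=49, score=71) -> no
  Olivia (age=35, score=89) -> YES
  Xander (age=27, score=100) -> no
  Sam (age=64, score=69) -> no
  Bob (age=45, score=56) -> no
  Vic (age=44, score=96) -> YES
  Mia (age=64, score=94) -> YES
  Bea (age=33, score=75) -> no


ANSWER: Olivia, Vic, Mia


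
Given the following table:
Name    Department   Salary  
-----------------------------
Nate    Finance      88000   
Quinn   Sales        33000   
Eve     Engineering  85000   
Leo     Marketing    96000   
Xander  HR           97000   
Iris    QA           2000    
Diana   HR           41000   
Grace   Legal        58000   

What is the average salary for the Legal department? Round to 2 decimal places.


Legal department members:
  Grace: 58000
Sum = 58000
Count = 1
Average = 58000 / 1 = 58000.00

ANSWER: 58000.00


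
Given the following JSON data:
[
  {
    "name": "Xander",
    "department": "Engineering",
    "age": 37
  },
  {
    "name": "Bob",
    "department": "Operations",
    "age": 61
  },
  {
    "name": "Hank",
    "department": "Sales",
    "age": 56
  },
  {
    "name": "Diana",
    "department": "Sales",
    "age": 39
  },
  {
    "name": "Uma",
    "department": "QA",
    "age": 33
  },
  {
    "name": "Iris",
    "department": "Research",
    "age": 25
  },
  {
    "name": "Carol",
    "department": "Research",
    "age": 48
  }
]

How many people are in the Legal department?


Scanning records for department = Legal
  No matches found
Count: 0

ANSWER: 0


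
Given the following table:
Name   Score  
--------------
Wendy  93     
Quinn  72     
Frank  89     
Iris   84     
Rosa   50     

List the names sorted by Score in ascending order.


Sorting by Score (ascending):
  Rosa: 50
  Quinn: 72
  Iris: 84
  Frank: 89
  Wendy: 93


ANSWER: Rosa, Quinn, Iris, Frank, Wendy


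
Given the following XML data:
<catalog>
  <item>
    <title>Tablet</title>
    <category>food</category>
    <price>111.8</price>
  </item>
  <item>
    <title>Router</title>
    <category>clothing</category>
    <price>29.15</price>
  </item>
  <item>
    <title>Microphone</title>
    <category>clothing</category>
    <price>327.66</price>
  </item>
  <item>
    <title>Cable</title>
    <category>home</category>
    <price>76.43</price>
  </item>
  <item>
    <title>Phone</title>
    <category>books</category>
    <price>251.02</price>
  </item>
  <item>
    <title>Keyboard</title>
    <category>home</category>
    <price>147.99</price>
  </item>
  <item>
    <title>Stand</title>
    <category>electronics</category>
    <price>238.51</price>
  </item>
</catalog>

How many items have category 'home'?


Scanning <item> elements for <category>home</category>:
  Item 4: Cable -> MATCH
  Item 6: Keyboard -> MATCH
Count: 2

ANSWER: 2


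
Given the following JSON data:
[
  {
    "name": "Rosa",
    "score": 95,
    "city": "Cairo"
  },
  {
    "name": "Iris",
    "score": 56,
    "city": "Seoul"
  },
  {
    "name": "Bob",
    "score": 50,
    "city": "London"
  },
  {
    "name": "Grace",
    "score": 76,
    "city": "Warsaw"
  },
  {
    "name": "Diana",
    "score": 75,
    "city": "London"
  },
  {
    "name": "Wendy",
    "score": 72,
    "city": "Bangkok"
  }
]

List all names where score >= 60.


Filtering records where score >= 60:
  Rosa (score=95) -> YES
  Iris (score=56) -> no
  Bob (score=50) -> no
  Grace (score=76) -> YES
  Diana (score=75) -> YES
  Wendy (score=72) -> YES


ANSWER: Rosa, Grace, Diana, Wendy


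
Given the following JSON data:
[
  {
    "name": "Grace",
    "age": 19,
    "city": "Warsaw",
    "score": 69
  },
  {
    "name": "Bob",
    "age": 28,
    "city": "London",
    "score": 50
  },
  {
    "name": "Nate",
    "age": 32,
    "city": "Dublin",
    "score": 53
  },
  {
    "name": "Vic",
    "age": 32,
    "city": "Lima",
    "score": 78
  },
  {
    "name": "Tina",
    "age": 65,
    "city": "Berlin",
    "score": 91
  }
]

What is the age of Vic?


Looking up record where name = Vic
Record index: 3
Field 'age' = 32

ANSWER: 32


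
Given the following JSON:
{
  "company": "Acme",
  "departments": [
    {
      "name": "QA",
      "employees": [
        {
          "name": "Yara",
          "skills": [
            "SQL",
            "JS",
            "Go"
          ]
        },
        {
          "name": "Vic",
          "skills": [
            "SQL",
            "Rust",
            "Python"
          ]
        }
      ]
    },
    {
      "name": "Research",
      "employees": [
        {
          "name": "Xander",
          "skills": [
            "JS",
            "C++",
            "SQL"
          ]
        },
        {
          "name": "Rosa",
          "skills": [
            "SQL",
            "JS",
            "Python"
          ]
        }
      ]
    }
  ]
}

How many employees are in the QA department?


Path: departments[0].employees
Count: 2

ANSWER: 2


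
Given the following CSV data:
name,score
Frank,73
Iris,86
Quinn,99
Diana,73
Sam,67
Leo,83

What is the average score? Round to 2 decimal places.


Scores: 73, 86, 99, 73, 67, 83
Sum = 481
Count = 6
Average = 481 / 6 = 80.17

ANSWER: 80.17


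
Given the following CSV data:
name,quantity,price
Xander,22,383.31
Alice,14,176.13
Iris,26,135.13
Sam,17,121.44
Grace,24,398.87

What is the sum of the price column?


Values in 'price' column:
  Row 1: 383.31
  Row 2: 176.13
  Row 3: 135.13
  Row 4: 121.44
  Row 5: 398.87
Sum = 383.31 + 176.13 + 135.13 + 121.44 + 398.87 = 1214.88

ANSWER: 1214.88


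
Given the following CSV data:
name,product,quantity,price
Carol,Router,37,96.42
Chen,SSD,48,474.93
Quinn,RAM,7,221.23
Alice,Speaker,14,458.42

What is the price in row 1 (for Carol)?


Row 1: Carol
Column 'price' = 96.42

ANSWER: 96.42


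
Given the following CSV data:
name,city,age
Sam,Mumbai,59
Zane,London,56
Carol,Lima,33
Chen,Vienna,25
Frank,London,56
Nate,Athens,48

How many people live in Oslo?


Scanning city column for 'Oslo':
Total matches: 0

ANSWER: 0


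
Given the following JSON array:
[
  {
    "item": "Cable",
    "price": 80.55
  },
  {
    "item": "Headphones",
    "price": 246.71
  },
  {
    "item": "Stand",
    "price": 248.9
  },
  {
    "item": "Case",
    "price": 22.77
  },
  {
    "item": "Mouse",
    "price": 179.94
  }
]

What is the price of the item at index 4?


Array index 4 -> Mouse
price = 179.94

ANSWER: 179.94


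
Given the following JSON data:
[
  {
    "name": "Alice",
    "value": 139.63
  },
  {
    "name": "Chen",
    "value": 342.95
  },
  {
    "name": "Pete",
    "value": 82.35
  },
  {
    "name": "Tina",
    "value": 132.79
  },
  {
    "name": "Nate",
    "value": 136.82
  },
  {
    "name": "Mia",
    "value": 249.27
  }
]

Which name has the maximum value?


Comparing values:
  Alice: 139.63
  Chen: 342.95
  Pete: 82.35
  Tina: 132.79
  Nate: 136.82
  Mia: 249.27
Maximum: Chen (342.95)

ANSWER: Chen


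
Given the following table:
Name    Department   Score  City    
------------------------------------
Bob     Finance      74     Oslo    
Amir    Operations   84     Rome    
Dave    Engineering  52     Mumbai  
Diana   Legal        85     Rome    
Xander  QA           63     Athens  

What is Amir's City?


Row 2: Amir
City = Rome

ANSWER: Rome


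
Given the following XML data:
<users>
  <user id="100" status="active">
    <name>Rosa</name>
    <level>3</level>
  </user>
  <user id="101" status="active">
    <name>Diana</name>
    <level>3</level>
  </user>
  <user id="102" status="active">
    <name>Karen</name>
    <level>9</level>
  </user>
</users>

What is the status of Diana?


Finding user with name = Diana
user id="101" status="active"

ANSWER: active


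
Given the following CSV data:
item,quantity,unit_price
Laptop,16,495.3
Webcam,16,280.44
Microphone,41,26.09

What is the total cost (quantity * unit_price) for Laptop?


Row: Laptop
quantity = 16
unit_price = 495.3
total = 16 * 495.3 = 7924.8

ANSWER: 7924.8


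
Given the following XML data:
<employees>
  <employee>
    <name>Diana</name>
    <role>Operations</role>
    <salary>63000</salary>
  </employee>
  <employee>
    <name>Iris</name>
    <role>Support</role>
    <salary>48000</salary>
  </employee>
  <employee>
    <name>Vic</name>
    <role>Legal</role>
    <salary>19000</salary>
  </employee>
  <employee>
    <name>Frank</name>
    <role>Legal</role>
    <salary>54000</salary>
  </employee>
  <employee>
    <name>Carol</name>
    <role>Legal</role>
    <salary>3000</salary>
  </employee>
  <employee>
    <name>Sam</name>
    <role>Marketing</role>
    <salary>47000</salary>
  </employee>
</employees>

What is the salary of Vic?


Searching for <employee> with <name>Vic</name>
Found at position 3
<salary>19000</salary>

ANSWER: 19000


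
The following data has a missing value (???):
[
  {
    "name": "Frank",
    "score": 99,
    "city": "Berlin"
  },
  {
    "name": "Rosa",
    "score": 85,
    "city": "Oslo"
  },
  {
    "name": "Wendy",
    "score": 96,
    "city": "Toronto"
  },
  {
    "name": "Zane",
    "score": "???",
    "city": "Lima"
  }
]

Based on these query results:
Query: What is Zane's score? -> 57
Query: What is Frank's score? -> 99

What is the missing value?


The missing value is Zane's score
From query: Zane's score = 57

ANSWER: 57


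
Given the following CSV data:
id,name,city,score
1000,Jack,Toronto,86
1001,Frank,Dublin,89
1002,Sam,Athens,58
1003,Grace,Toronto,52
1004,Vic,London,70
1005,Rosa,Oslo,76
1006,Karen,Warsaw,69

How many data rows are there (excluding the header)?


Counting rows (excluding header):
Header: id,name,city,score
Data rows: 7

ANSWER: 7


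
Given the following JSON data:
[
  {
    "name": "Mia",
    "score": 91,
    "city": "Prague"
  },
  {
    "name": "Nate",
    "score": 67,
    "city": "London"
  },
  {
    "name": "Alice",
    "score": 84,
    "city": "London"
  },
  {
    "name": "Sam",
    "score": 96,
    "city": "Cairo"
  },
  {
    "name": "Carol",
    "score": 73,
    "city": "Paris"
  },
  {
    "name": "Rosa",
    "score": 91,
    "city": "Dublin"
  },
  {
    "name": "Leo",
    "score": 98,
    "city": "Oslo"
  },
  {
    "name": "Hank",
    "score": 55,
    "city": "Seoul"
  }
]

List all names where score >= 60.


Filtering records where score >= 60:
  Mia (score=91) -> YES
  Nate (score=67) -> YES
  Alice (score=84) -> YES
  Sam (score=96) -> YES
  Carol (score=73) -> YES
  Rosa (score=91) -> YES
  Leo (score=98) -> YES
  Hank (score=55) -> no


ANSWER: Mia, Nate, Alice, Sam, Carol, Rosa, Leo


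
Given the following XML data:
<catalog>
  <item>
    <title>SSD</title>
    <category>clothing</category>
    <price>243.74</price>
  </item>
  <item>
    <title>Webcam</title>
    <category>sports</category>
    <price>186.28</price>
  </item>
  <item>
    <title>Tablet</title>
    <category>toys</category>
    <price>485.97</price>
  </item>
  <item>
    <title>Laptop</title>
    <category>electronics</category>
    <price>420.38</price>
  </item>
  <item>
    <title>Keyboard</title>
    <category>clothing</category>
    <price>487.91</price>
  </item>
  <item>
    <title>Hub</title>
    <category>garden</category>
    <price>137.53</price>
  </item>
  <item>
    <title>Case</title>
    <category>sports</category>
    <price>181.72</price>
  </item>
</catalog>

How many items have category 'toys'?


Scanning <item> elements for <category>toys</category>:
  Item 3: Tablet -> MATCH
Count: 1

ANSWER: 1


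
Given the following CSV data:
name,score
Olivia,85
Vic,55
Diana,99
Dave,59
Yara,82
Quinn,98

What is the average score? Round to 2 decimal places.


Scores: 85, 55, 99, 59, 82, 98
Sum = 478
Count = 6
Average = 478 / 6 = 79.67

ANSWER: 79.67


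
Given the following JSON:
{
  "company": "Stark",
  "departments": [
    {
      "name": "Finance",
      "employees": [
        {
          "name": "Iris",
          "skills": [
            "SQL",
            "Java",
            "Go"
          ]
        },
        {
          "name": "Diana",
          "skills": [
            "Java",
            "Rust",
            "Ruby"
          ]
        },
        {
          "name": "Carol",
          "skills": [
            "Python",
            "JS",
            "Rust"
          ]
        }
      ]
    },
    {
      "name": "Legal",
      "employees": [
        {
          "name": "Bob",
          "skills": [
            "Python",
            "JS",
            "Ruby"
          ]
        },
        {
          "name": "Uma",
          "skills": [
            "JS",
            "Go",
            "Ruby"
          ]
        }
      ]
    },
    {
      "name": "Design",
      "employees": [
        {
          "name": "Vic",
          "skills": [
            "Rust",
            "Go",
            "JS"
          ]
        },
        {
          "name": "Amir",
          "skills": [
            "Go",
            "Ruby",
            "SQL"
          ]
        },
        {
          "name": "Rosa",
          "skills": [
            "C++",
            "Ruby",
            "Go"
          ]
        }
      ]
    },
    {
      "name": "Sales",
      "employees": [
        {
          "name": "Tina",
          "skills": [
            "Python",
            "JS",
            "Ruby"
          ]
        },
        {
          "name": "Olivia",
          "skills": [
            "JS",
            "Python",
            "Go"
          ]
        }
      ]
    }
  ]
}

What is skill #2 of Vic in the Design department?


Path: departments[2].employees[0].skills[1]
Value: Go

ANSWER: Go


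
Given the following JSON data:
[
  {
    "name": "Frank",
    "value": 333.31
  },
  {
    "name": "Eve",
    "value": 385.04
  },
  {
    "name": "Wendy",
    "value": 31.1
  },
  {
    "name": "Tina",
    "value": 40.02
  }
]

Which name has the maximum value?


Comparing values:
  Frank: 333.31
  Eve: 385.04
  Wendy: 31.1
  Tina: 40.02
Maximum: Eve (385.04)

ANSWER: Eve


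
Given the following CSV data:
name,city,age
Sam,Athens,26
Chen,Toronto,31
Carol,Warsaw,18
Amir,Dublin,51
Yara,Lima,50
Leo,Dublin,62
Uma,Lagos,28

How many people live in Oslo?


Scanning city column for 'Oslo':
Total matches: 0

ANSWER: 0


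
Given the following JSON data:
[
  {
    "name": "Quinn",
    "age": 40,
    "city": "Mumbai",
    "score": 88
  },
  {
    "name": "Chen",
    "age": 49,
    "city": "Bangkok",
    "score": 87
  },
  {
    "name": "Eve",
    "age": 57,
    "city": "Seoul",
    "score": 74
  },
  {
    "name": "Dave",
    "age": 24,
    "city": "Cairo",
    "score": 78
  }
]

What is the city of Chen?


Looking up record where name = Chen
Record index: 1
Field 'city' = Bangkok

ANSWER: Bangkok


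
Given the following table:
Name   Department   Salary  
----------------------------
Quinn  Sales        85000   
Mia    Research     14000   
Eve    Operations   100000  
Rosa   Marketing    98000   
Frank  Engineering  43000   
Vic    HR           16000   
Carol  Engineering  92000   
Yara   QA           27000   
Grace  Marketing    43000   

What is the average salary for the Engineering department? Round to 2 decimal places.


Engineering department members:
  Frank: 43000
  Carol: 92000
Sum = 135000
Count = 2
Average = 135000 / 2 = 67500.00

ANSWER: 67500.00


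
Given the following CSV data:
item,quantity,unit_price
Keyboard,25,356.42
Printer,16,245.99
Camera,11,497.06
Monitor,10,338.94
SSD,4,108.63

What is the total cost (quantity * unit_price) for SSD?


Row: SSD
quantity = 4
unit_price = 108.63
total = 4 * 108.63 = 434.52

ANSWER: 434.52


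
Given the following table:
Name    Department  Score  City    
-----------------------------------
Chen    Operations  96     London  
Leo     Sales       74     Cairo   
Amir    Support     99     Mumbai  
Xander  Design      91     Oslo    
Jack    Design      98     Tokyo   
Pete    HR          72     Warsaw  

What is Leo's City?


Row 2: Leo
City = Cairo

ANSWER: Cairo


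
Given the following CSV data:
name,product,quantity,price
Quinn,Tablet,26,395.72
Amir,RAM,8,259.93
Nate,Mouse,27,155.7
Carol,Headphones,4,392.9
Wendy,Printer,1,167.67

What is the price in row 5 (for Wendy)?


Row 5: Wendy
Column 'price' = 167.67

ANSWER: 167.67


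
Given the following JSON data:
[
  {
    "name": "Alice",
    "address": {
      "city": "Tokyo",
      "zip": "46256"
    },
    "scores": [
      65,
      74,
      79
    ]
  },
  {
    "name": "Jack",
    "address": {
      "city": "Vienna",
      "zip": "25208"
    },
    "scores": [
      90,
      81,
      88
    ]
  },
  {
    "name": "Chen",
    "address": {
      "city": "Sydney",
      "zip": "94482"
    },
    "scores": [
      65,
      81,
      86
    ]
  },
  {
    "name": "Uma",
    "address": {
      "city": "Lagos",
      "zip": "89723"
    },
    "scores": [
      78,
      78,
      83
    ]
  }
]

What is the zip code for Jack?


Path: records[1].address.zip
Value: 25208

ANSWER: 25208


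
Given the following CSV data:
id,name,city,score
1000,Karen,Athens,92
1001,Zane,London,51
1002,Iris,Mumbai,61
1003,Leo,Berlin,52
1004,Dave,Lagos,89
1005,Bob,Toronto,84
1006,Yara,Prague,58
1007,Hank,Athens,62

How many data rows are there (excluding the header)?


Counting rows (excluding header):
Header: id,name,city,score
Data rows: 8

ANSWER: 8


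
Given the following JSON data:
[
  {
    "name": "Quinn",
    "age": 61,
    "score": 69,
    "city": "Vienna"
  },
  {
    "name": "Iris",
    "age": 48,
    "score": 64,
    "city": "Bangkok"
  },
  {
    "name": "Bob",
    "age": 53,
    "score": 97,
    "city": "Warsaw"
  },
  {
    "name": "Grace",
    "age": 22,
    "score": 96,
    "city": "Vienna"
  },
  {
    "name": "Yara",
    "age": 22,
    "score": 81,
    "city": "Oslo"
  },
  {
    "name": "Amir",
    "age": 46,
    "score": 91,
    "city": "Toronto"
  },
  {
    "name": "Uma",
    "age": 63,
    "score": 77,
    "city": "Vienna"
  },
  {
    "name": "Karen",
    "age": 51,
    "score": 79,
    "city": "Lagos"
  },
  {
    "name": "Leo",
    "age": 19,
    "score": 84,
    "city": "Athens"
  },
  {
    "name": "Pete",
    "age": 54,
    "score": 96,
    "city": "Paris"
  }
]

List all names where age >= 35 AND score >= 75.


Checking both conditions:
  Quinn (age=61, score=69) -> no
  Iris (age=48, score=64) -> no
  Bob (age=53, score=97) -> YES
  Grace (age=22, score=96) -> no
  Yara (age=22, score=81) -> no
  Amir (age=46, score=91) -> YES
  Uma (age=63, score=77) -> YES
  Karen (age=51, score=79) -> YES
  Leo (age=19, score=84) -> no
  Pete (age=54, score=96) -> YES


ANSWER: Bob, Amir, Uma, Karen, Pete


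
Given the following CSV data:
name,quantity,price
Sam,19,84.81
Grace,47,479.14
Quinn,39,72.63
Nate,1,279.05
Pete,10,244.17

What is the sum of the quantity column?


Values in 'quantity' column:
  Row 1: 19
  Row 2: 47
  Row 3: 39
  Row 4: 1
  Row 5: 10
Sum = 19 + 47 + 39 + 1 + 10 = 116

ANSWER: 116


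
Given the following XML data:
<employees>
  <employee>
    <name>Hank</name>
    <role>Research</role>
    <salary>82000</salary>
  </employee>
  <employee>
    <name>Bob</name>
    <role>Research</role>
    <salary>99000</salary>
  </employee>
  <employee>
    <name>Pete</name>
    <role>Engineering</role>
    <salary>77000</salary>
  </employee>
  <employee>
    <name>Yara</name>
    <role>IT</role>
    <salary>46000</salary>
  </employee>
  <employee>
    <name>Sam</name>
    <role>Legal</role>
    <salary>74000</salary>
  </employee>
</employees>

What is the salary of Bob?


Searching for <employee> with <name>Bob</name>
Found at position 2
<salary>99000</salary>

ANSWER: 99000


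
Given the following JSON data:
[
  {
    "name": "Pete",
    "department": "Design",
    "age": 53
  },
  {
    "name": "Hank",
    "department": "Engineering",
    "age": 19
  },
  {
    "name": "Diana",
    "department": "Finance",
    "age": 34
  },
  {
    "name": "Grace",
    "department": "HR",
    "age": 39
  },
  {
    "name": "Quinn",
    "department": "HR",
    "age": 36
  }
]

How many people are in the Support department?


Scanning records for department = Support
  No matches found
Count: 0

ANSWER: 0


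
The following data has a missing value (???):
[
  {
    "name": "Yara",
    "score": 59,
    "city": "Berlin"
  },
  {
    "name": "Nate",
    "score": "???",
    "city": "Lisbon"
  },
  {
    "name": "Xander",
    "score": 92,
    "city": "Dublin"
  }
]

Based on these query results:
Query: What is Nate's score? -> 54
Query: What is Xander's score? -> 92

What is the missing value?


The missing value is Nate's score
From query: Nate's score = 54

ANSWER: 54


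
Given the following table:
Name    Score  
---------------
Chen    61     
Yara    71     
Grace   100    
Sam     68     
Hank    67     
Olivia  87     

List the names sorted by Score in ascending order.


Sorting by Score (ascending):
  Chen: 61
  Hank: 67
  Sam: 68
  Yara: 71
  Olivia: 87
  Grace: 100


ANSWER: Chen, Hank, Sam, Yara, Olivia, Grace


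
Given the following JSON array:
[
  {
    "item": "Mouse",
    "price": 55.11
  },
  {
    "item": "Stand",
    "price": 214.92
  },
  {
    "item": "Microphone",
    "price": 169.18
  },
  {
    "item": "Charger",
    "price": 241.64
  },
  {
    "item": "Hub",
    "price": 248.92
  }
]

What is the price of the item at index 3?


Array index 3 -> Charger
price = 241.64

ANSWER: 241.64


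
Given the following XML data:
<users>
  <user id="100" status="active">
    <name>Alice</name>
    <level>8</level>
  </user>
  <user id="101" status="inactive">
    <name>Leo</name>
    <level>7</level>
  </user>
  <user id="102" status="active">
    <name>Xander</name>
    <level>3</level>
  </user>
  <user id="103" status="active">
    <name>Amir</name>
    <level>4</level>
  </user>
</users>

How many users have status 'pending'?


Counting users with status='pending':
Count: 0

ANSWER: 0


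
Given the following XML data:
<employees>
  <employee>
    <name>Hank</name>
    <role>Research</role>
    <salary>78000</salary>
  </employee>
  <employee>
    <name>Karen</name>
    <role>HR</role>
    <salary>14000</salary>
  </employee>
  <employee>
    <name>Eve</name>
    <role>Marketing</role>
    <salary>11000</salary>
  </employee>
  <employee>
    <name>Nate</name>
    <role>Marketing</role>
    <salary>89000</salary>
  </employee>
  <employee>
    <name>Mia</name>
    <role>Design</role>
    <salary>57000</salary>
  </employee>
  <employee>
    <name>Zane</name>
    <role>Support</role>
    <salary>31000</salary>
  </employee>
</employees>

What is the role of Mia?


Searching for <employee> with <name>Mia</name>
Found at position 5
<role>Design</role>

ANSWER: Design


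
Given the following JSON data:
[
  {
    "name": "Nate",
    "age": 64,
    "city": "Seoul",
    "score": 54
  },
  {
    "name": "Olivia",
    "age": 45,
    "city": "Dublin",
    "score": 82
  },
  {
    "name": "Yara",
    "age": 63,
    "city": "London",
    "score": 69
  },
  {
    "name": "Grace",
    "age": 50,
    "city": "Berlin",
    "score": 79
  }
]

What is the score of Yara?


Looking up record where name = Yara
Record index: 2
Field 'score' = 69

ANSWER: 69


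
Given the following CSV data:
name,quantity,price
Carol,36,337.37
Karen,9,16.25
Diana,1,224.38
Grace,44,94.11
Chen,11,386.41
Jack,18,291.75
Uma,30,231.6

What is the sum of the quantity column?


Values in 'quantity' column:
  Row 1: 36
  Row 2: 9
  Row 3: 1
  Row 4: 44
  Row 5: 11
  Row 6: 18
  Row 7: 30
Sum = 36 + 9 + 1 + 44 + 11 + 18 + 30 = 149

ANSWER: 149


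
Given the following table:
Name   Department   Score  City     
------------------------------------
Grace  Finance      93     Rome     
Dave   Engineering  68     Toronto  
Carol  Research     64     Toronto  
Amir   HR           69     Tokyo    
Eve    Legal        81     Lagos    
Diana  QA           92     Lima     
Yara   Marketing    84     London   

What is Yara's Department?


Row 7: Yara
Department = Marketing

ANSWER: Marketing


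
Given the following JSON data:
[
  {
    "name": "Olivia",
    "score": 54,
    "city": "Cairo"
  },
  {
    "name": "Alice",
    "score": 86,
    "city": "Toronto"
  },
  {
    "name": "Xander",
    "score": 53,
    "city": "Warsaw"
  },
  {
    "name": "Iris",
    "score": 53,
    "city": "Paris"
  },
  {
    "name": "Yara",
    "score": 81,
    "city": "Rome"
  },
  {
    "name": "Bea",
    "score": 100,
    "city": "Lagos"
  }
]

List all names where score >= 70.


Filtering records where score >= 70:
  Olivia (score=54) -> no
  Alice (score=86) -> YES
  Xander (score=53) -> no
  Iris (score=53) -> no
  Yara (score=81) -> YES
  Bea (score=100) -> YES


ANSWER: Alice, Yara, Bea


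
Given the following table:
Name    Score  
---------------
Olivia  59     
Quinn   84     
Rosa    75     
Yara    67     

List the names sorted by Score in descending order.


Sorting by Score (descending):
  Quinn: 84
  Rosa: 75
  Yara: 67
  Olivia: 59


ANSWER: Quinn, Rosa, Yara, Olivia


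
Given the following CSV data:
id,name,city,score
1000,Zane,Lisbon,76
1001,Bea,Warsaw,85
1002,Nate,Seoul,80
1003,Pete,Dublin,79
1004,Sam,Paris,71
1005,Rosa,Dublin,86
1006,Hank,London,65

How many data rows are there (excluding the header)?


Counting rows (excluding header):
Header: id,name,city,score
Data rows: 7

ANSWER: 7


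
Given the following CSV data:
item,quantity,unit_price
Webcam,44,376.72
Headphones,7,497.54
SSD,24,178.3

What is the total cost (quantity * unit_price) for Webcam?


Row: Webcam
quantity = 44
unit_price = 376.72
total = 44 * 376.72 = 16575.68

ANSWER: 16575.68


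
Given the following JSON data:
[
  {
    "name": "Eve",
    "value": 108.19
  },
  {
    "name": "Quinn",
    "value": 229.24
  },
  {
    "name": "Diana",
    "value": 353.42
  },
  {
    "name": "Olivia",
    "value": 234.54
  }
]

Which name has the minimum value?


Comparing values:
  Eve: 108.19
  Quinn: 229.24
  Diana: 353.42
  Olivia: 234.54
Minimum: Eve (108.19)

ANSWER: Eve


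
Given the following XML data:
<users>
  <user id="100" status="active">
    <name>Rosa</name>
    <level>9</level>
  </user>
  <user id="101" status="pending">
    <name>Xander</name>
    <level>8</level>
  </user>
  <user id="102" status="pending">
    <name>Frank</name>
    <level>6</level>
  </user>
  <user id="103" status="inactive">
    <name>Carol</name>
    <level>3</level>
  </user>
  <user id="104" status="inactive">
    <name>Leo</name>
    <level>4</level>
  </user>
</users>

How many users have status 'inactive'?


Counting users with status='inactive':
  Carol (id=103) -> MATCH
  Leo (id=104) -> MATCH
Count: 2

ANSWER: 2


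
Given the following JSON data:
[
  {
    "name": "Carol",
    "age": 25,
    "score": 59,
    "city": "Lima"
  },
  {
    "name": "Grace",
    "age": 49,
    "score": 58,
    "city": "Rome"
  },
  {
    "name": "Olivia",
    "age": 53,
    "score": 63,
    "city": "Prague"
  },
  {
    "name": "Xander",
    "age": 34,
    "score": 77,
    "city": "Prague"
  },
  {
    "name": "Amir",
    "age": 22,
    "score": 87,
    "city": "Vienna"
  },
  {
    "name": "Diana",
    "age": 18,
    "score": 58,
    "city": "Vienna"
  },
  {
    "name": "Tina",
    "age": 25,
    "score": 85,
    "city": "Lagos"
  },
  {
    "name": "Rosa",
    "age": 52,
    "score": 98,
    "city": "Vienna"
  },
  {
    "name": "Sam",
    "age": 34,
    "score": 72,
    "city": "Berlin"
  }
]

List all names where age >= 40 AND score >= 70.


Checking both conditions:
  Carol (age=25, score=59) -> no
  Grace (age=49, score=58) -> no
  Olivia (age=53, score=63) -> no
  Xander (age=34, score=77) -> no
  Amir (age=22, score=87) -> no
  Diana (age=18, score=58) -> no
  Tina (age=25, score=85) -> no
  Rosa (age=52, score=98) -> YES
  Sam (age=34, score=72) -> no


ANSWER: Rosa


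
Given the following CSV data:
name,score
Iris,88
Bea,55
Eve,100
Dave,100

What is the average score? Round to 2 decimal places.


Scores: 88, 55, 100, 100
Sum = 343
Count = 4
Average = 343 / 4 = 85.75

ANSWER: 85.75


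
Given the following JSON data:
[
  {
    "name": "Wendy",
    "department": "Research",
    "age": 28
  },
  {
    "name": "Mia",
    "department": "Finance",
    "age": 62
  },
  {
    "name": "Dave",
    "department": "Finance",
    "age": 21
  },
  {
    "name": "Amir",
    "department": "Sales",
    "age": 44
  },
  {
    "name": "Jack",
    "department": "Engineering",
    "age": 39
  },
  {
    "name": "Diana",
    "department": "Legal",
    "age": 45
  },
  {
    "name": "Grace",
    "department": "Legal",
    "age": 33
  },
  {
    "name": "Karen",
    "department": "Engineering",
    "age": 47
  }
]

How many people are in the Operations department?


Scanning records for department = Operations
  No matches found
Count: 0

ANSWER: 0


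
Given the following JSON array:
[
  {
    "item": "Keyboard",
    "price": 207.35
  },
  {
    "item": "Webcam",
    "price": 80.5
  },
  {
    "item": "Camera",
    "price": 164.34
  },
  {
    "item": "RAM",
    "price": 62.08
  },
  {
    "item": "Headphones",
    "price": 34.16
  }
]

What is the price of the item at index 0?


Array index 0 -> Keyboard
price = 207.35

ANSWER: 207.35


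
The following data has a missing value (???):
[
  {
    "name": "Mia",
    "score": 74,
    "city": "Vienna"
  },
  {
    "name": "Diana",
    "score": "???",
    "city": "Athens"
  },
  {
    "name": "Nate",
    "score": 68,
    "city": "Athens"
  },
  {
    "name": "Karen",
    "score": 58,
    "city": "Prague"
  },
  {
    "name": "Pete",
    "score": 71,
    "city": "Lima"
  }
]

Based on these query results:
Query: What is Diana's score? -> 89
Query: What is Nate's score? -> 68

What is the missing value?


The missing value is Diana's score
From query: Diana's score = 89

ANSWER: 89


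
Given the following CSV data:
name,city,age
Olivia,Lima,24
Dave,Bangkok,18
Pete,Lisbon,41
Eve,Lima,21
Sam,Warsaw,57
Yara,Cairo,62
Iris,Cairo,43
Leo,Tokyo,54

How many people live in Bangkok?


Scanning city column for 'Bangkok':
  Row 2: Dave -> MATCH
Total matches: 1

ANSWER: 1


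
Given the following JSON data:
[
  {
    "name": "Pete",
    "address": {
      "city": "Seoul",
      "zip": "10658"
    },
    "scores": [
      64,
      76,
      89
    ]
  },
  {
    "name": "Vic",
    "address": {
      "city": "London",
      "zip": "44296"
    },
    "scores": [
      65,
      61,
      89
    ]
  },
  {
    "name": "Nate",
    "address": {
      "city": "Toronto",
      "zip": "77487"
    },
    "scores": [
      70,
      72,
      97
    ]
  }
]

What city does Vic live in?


Path: records[1].address.city
Value: London

ANSWER: London


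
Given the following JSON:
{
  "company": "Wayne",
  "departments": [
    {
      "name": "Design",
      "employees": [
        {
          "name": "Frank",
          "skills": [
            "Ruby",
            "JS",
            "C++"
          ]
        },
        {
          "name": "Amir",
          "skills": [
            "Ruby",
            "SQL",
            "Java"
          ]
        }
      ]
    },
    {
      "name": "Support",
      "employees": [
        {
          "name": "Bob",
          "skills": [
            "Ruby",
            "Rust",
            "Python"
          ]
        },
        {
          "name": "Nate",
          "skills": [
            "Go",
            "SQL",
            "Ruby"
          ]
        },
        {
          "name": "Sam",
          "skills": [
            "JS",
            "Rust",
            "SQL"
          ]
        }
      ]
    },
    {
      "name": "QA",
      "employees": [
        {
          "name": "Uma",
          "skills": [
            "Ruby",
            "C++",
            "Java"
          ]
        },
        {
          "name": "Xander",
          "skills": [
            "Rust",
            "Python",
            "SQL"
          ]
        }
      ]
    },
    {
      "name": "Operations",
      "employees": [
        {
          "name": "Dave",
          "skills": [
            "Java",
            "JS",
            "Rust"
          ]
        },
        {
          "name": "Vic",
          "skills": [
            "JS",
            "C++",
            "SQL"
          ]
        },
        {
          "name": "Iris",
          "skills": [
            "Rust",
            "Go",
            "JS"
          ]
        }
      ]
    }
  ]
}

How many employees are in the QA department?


Path: departments[2].employees
Count: 2

ANSWER: 2


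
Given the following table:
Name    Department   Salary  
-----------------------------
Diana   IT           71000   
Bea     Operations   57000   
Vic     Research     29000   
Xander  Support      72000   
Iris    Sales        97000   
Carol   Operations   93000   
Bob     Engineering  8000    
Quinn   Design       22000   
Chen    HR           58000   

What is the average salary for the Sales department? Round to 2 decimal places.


Sales department members:
  Iris: 97000
Sum = 97000
Count = 1
Average = 97000 / 1 = 97000.00

ANSWER: 97000.00


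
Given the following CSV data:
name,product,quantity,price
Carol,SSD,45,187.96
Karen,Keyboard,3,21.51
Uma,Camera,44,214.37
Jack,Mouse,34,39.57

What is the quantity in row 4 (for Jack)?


Row 4: Jack
Column 'quantity' = 34

ANSWER: 34


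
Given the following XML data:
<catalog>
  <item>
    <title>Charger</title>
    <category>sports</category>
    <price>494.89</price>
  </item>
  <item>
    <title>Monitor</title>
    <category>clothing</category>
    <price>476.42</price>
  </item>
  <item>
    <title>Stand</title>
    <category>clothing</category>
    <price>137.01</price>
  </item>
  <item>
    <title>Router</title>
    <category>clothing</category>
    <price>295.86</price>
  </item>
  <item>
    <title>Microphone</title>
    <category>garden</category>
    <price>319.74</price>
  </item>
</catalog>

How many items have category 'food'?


Scanning <item> elements for <category>food</category>:
Count: 0

ANSWER: 0


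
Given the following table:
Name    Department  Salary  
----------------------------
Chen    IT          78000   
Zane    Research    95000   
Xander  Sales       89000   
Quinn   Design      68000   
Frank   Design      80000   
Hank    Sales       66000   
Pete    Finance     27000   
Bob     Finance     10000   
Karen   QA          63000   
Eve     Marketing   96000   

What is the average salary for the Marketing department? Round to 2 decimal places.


Marketing department members:
  Eve: 96000
Sum = 96000
Count = 1
Average = 96000 / 1 = 96000.00

ANSWER: 96000.00


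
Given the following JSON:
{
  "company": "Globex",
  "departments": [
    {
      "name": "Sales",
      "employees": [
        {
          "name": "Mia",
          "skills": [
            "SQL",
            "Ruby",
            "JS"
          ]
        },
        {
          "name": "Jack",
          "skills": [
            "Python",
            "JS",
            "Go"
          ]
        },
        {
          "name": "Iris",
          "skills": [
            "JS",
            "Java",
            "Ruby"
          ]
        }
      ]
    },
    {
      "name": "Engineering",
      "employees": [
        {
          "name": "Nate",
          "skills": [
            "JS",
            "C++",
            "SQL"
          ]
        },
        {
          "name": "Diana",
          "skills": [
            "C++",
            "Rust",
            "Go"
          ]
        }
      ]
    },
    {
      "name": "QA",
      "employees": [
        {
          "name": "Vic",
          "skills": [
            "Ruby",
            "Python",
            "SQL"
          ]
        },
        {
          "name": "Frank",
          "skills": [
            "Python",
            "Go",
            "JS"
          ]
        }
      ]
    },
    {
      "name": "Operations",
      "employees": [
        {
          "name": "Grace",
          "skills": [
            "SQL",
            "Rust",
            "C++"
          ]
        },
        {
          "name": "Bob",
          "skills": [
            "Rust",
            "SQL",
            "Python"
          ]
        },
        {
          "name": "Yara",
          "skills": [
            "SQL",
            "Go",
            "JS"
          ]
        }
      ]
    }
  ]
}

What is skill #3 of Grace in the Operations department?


Path: departments[3].employees[0].skills[2]
Value: C++

ANSWER: C++
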